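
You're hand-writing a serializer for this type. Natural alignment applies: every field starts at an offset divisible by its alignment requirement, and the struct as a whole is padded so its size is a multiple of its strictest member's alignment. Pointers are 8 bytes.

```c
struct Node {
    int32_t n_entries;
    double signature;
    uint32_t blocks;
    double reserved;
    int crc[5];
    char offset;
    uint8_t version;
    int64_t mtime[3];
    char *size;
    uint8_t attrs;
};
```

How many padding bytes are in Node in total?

n_entries at 0 (size 4, align 4) → ends 4
pad 4 to align 8 for signature
signature at 8 (size 8, align 8) → ends 16
blocks at 16 (size 4, align 4) → ends 20
pad 4 to align 8 for reserved
reserved at 24 (size 8, align 8) → ends 32
crc at 32 (size 20, align 4) → ends 52
offset at 52 (size 1, align 1) → ends 53
version at 53 (size 1, align 1) → ends 54
pad 2 to align 8 for mtime
mtime at 56 (size 24, align 8) → ends 80
size at 80 (size 8, align 8) → ends 88
attrs at 88 (size 1, align 1) → ends 89
tail pad 7 to reach multiple of 8
total 96 bytes, alignment 8
data bytes 79, size 96 → padding 17

17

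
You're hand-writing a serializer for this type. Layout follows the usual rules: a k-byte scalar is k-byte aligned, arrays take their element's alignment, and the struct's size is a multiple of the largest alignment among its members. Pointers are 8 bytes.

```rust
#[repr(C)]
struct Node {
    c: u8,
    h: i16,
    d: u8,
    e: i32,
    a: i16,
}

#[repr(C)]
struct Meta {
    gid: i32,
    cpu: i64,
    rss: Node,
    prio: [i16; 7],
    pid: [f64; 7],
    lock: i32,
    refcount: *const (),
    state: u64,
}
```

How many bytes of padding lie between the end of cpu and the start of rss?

Node: @0: c [1B, align 1] → 1; +1 pad (align 2); @2: h [2B, align 2] → 4; @4: d [1B, align 1] → 5; +3 pad (align 4); @8: e [4B, align 4] → 12; @12: a [2B, align 2] → 14; +2 tail pad (align 4); size 16, align 4
@0: gid [4B, align 4] → 4
+4 pad (align 8)
@8: cpu [8B, align 8] → 16
@16: rss [16B, align 4] → 32

0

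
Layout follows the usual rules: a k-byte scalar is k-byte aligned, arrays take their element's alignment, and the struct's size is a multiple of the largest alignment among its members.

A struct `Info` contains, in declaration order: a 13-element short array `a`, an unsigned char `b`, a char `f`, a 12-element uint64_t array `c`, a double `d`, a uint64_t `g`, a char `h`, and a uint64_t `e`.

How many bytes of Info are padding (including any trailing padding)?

0..26  a  (26B, 2-aligned)
26..27  b  (1B, 1-aligned)
27..28  f  (1B, 1-aligned)
28..32  -- padding (4B)
32..128  c  (96B, 8-aligned)
128..136  d  (8B, 8-aligned)
136..144  g  (8B, 8-aligned)
144..145  h  (1B, 1-aligned)
145..152  -- padding (7B)
152..160  e  (8B, 8-aligned)
sizeof = 160, alignof = 8
data bytes 149, size 160 → padding 11

11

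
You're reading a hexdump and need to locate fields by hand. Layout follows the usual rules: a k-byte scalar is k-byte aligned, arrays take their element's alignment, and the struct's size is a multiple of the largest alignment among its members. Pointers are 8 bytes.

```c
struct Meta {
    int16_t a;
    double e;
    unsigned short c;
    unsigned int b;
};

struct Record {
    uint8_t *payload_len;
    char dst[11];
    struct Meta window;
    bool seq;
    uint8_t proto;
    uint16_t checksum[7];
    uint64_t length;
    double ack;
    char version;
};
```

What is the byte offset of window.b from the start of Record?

Meta: a at 0 (size 2, align 2) → ends 2; pad 6 to align 8 for e; e at 8 (size 8, align 8) → ends 16; c at 16 (size 2, align 2) → ends 18; pad 2 to align 4 for b; b at 20 (size 4, align 4) → ends 24; total 24 bytes, alignment 8
payload_len at 0 (size 8, align 8) → ends 8
dst at 8 (size 11, align 1) → ends 19
pad 5 to align 8 for window
window at 24 (size 24, align 8) → ends 48
within Meta: b at 20
24 + 20 = 44

44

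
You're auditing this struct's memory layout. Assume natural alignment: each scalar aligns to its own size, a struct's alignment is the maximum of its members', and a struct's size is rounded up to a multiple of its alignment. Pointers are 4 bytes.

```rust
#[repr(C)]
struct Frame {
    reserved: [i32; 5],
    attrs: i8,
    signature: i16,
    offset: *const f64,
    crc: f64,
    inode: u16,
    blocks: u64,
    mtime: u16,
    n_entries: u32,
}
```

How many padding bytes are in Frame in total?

13

reserved at 0 (size 20, align 4) → ends 20
attrs at 20 (size 1, align 1) → ends 21
pad 1 to align 2 for signature
signature at 22 (size 2, align 2) → ends 24
offset at 24 (size 4, align 4) → ends 28
pad 4 to align 8 for crc
crc at 32 (size 8, align 8) → ends 40
inode at 40 (size 2, align 2) → ends 42
pad 6 to align 8 for blocks
blocks at 48 (size 8, align 8) → ends 56
mtime at 56 (size 2, align 2) → ends 58
pad 2 to align 4 for n_entries
n_entries at 60 (size 4, align 4) → ends 64
total 64 bytes, alignment 8
data bytes 51, size 64 → padding 13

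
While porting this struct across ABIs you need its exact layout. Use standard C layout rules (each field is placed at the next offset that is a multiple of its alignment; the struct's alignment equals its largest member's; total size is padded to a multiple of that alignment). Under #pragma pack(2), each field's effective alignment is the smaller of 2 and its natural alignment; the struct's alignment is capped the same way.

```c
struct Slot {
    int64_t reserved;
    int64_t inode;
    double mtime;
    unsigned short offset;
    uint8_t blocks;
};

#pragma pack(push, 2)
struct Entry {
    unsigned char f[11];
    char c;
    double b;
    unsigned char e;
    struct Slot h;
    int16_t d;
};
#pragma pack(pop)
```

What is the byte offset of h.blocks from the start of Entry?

Slot: @0: reserved [8B, align 8] → 8; @8: inode [8B, align 8] → 16; @16: mtime [8B, align 8] → 24; @24: offset [2B, align 2] → 26; @26: blocks [1B, align 1] → 27; +5 tail pad (align 8); size 32, align 8
@0: f [11B, align 1] → 11
@11: c [1B, align 1] → 12
@12: b [8B, align 2] → 20
@20: e [1B, align 1] → 21
+1 pad (align 2)
@22: h [32B, align 2] → 54
within Slot: blocks at 26
22 + 26 = 48

48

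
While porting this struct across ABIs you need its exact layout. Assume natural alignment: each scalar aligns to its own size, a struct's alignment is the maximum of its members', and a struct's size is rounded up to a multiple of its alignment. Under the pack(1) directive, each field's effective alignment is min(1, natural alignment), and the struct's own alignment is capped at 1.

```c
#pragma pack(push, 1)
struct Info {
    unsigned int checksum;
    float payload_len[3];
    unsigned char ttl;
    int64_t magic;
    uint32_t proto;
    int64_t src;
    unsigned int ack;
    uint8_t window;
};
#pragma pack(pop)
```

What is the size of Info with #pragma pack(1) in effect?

42

@0: checksum [4B, align 1] → 4
@4: payload_len [12B, align 1] → 16
@16: ttl [1B, align 1] → 17
@17: magic [8B, align 1] → 25
@25: proto [4B, align 1] → 29
@29: src [8B, align 1] → 37
@37: ack [4B, align 1] → 41
@41: window [1B, align 1] → 42
size 42, align 1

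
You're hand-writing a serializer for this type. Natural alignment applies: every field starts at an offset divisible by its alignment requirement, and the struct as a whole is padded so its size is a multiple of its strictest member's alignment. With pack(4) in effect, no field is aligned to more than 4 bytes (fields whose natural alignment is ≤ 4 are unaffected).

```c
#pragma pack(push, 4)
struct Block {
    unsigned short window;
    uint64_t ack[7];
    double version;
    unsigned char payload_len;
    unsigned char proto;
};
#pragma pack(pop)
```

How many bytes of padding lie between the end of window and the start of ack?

window at 0 (size 2, align 2) → ends 2
pad 2 to align 4 for ack
ack at 4 (size 56, align 4) → ends 60

2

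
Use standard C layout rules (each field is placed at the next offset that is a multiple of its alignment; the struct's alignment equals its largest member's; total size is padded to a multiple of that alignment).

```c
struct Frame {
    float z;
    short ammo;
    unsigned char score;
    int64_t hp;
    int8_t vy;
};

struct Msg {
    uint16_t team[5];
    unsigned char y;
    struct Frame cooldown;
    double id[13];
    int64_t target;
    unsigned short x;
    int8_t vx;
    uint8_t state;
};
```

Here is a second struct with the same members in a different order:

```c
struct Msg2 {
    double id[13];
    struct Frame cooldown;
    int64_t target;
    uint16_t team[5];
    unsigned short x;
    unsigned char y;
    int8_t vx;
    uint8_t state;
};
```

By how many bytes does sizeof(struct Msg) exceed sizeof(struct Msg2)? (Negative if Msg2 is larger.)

8

Frame: 0..4  z  (4B, 4-aligned); 4..6  ammo  (2B, 2-aligned); 6..7  score  (1B, 1-aligned); 7..8  -- padding (1B); 8..16  hp  (8B, 8-aligned); 16..17  vy  (1B, 1-aligned); 17..24  -- tail padding (7B); sizeof = 24, alignof = 8
0..10  team  (10B, 2-aligned)
10..11  y  (1B, 1-aligned)
11..16  -- padding (5B)
16..40  cooldown  (24B, 8-aligned)
40..144  id  (104B, 8-aligned)
144..152  target  (8B, 8-aligned)
152..154  x  (2B, 2-aligned)
154..155  vx  (1B, 1-aligned)
155..156  state  (1B, 1-aligned)
156..160  -- tail padding (4B)
sizeof = 160, alignof = 8
— Msg2 —
0..104  id  (104B, 8-aligned)
104..128  cooldown  (24B, 8-aligned)
128..136  target  (8B, 8-aligned)
136..146  team  (10B, 2-aligned)
146..148  x  (2B, 2-aligned)
148..149  y  (1B, 1-aligned)
149..150  vx  (1B, 1-aligned)
150..151  state  (1B, 1-aligned)
151..152  -- tail padding (1B)
sizeof = 152, alignof = 8
160 − 152 = 8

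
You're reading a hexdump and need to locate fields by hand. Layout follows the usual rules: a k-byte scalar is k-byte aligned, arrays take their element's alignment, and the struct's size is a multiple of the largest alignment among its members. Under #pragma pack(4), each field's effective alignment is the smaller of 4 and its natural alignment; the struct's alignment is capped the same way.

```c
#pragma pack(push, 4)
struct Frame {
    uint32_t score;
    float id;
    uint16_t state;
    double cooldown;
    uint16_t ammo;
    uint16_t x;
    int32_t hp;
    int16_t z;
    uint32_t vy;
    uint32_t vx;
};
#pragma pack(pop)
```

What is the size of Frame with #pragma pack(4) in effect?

0..4  score  (4B, 4-aligned)
4..8  id  (4B, 4-aligned)
8..10  state  (2B, 2-aligned)
10..12  -- padding (2B)
12..20  cooldown  (8B, 4-aligned)
20..22  ammo  (2B, 2-aligned)
22..24  x  (2B, 2-aligned)
24..28  hp  (4B, 4-aligned)
28..30  z  (2B, 2-aligned)
30..32  -- padding (2B)
32..36  vy  (4B, 4-aligned)
36..40  vx  (4B, 4-aligned)
sizeof = 40, alignof = 4

40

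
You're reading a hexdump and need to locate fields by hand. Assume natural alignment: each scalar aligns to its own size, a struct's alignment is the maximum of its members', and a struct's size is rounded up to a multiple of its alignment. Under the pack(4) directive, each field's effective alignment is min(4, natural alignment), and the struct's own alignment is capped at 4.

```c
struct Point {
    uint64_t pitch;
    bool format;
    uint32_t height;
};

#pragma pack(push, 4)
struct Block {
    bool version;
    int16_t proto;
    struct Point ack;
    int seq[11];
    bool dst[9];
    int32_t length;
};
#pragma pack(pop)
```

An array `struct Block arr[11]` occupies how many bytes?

880

Point: pitch at 0 (size 8, align 8) → ends 8; format at 8 (size 1, align 1) → ends 9; pad 3 to align 4 for height; height at 12 (size 4, align 4) → ends 16; total 16 bytes, alignment 8
version at 0 (size 1, align 1) → ends 1
pad 1 to align 2 for proto
proto at 2 (size 2, align 2) → ends 4
ack at 4 (size 16, align 4) → ends 20
seq at 20 (size 44, align 4) → ends 64
dst at 64 (size 9, align 1) → ends 73
pad 3 to align 4 for length
length at 76 (size 4, align 4) → ends 80
total 80 bytes, alignment 4
array of 11: 11 × 80 = 880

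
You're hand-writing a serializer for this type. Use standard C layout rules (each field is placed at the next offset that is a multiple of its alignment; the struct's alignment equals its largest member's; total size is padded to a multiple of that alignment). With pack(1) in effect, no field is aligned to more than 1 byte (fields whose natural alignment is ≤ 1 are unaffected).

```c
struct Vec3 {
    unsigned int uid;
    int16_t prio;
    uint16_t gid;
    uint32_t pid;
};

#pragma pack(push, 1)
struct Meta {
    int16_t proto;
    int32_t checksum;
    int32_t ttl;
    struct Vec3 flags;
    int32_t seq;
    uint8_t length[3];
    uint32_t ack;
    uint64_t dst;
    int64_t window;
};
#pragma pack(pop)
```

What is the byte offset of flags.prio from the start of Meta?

14

Vec3: uid at 0 (size 4, align 4) → ends 4; prio at 4 (size 2, align 2) → ends 6; gid at 6 (size 2, align 2) → ends 8; pid at 8 (size 4, align 4) → ends 12; total 12 bytes, alignment 4
proto at 0 (size 2, align 1) → ends 2
checksum at 2 (size 4, align 1) → ends 6
ttl at 6 (size 4, align 1) → ends 10
flags at 10 (size 12, align 1) → ends 22
within Vec3: prio at 4
10 + 4 = 14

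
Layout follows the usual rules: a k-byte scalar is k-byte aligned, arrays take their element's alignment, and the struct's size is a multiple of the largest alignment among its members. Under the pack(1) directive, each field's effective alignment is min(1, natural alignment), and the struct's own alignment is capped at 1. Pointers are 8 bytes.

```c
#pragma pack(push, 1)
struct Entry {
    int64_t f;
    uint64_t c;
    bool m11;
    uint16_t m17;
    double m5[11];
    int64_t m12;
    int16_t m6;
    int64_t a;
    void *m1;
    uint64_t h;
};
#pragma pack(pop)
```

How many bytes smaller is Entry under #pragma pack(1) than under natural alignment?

11

natural layout:
  0..8  f  (8B, 8-aligned)
  8..16  c  (8B, 8-aligned)
  16..17  m11  (1B, 1-aligned)
  17..18  -- padding (1B)
  18..20  m17  (2B, 2-aligned)
  20..24  -- padding (4B)
  24..112  m5  (88B, 8-aligned)
  112..120  m12  (8B, 8-aligned)
  120..122  m6  (2B, 2-aligned)
  122..128  -- padding (6B)
  128..136  a  (8B, 8-aligned)
  136..144  m1  (8B, 8-aligned)
  144..152  h  (8B, 8-aligned)
  sizeof = 152, alignof = 8
packed(1) layout:
  0..8  f  (8B, 1-aligned)
  8..16  c  (8B, 1-aligned)
  16..17  m11  (1B, 1-aligned)
  17..19  m17  (2B, 1-aligned)
  19..107  m5  (88B, 1-aligned)
  107..115  m12  (8B, 1-aligned)
  115..117  m6  (2B, 1-aligned)
  117..125  a  (8B, 1-aligned)
  125..133  m1  (8B, 1-aligned)
  133..141  h  (8B, 1-aligned)
  sizeof = 141, alignof = 1
152 − 141 = 11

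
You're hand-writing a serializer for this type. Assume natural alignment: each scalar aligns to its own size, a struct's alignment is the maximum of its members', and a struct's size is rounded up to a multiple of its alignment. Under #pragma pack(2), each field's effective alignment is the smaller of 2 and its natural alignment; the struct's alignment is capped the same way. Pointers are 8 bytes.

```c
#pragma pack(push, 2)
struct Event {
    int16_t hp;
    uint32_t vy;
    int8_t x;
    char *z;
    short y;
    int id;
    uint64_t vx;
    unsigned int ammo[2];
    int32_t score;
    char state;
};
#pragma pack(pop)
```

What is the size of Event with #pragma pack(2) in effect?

44

@0: hp [2B, align 2] → 2
@2: vy [4B, align 2] → 6
@6: x [1B, align 1] → 7
+1 pad (align 2)
@8: z [8B, align 2] → 16
@16: y [2B, align 2] → 18
@18: id [4B, align 2] → 22
@22: vx [8B, align 2] → 30
@30: ammo [8B, align 2] → 38
@38: score [4B, align 2] → 42
@42: state [1B, align 1] → 43
+1 tail pad (align 2)
size 44, align 2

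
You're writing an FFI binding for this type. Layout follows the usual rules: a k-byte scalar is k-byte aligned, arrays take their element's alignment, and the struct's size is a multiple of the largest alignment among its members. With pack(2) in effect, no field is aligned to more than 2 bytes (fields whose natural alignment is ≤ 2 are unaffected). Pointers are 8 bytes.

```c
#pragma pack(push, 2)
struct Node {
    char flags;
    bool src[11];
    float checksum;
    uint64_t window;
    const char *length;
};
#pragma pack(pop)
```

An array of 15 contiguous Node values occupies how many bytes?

@0: flags [1B, align 1] → 1
@1: src [11B, align 1] → 12
@12: checksum [4B, align 2] → 16
@16: window [8B, align 2] → 24
@24: length [8B, align 2] → 32
size 32, align 2
array of 15: 15 × 32 = 480

480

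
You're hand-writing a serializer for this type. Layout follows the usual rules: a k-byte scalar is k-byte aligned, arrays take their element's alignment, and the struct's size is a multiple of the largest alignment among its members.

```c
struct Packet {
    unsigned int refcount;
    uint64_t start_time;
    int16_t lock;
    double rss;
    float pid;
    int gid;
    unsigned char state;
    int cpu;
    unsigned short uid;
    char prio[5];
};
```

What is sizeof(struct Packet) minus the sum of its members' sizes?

14

refcount at 0 (size 4, align 4) → ends 4
pad 4 to align 8 for start_time
start_time at 8 (size 8, align 8) → ends 16
lock at 16 (size 2, align 2) → ends 18
pad 6 to align 8 for rss
rss at 24 (size 8, align 8) → ends 32
pid at 32 (size 4, align 4) → ends 36
gid at 36 (size 4, align 4) → ends 40
state at 40 (size 1, align 1) → ends 41
pad 3 to align 4 for cpu
cpu at 44 (size 4, align 4) → ends 48
uid at 48 (size 2, align 2) → ends 50
prio at 50 (size 5, align 1) → ends 55
tail pad 1 to reach multiple of 8
total 56 bytes, alignment 8
data bytes 42, size 56 → padding 14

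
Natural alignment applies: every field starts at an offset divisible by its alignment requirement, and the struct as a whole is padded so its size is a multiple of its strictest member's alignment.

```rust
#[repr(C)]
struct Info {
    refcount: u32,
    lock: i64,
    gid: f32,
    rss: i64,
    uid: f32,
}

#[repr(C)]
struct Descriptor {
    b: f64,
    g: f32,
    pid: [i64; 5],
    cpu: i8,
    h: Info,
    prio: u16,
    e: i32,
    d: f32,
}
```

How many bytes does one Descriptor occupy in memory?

120 bytes

Info: refcount at 0 (size 4, align 4) → ends 4; pad 4 to align 8 for lock; lock at 8 (size 8, align 8) → ends 16; gid at 16 (size 4, align 4) → ends 20; pad 4 to align 8 for rss; rss at 24 (size 8, align 8) → ends 32; uid at 32 (size 4, align 4) → ends 36; tail pad 4 to reach multiple of 8; total 40 bytes, alignment 8
b at 0 (size 8, align 8) → ends 8
g at 8 (size 4, align 4) → ends 12
pad 4 to align 8 for pid
pid at 16 (size 40, align 8) → ends 56
cpu at 56 (size 1, align 1) → ends 57
pad 7 to align 8 for h
h at 64 (size 40, align 8) → ends 104
prio at 104 (size 2, align 2) → ends 106
pad 2 to align 4 for e
e at 108 (size 4, align 4) → ends 112
d at 112 (size 4, align 4) → ends 116
tail pad 4 to reach multiple of 8
total 120 bytes, alignment 8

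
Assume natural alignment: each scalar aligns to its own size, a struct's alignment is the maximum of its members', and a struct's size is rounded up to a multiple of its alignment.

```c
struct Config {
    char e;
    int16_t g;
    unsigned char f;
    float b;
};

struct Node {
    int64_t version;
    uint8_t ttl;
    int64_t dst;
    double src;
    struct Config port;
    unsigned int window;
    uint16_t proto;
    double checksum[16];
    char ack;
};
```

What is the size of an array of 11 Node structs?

2112

Config: e at 0 (size 1, align 1) → ends 1; pad 1 to align 2 for g; g at 2 (size 2, align 2) → ends 4; f at 4 (size 1, align 1) → ends 5; pad 3 to align 4 for b; b at 8 (size 4, align 4) → ends 12; total 12 bytes, alignment 4
version at 0 (size 8, align 8) → ends 8
ttl at 8 (size 1, align 1) → ends 9
pad 7 to align 8 for dst
dst at 16 (size 8, align 8) → ends 24
src at 24 (size 8, align 8) → ends 32
port at 32 (size 12, align 4) → ends 44
window at 44 (size 4, align 4) → ends 48
proto at 48 (size 2, align 2) → ends 50
pad 6 to align 8 for checksum
checksum at 56 (size 128, align 8) → ends 184
ack at 184 (size 1, align 1) → ends 185
tail pad 7 to reach multiple of 8
total 192 bytes, alignment 8
array of 11: 11 × 192 = 2112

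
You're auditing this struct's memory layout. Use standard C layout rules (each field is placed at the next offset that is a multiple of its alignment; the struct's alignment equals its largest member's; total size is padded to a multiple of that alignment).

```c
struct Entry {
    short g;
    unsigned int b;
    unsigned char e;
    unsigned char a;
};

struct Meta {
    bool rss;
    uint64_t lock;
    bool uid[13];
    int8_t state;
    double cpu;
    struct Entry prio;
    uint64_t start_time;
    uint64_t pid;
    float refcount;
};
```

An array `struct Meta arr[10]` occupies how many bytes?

Entry: 0..2  g  (2B, 2-aligned); 2..4  -- padding (2B); 4..8  b  (4B, 4-aligned); 8..9  e  (1B, 1-aligned); 9..10  a  (1B, 1-aligned); 10..12  -- tail padding (2B); sizeof = 12, alignof = 4
0..1  rss  (1B, 1-aligned)
1..8  -- padding (7B)
8..16  lock  (8B, 8-aligned)
16..29  uid  (13B, 1-aligned)
29..30  state  (1B, 1-aligned)
30..32  -- padding (2B)
32..40  cpu  (8B, 8-aligned)
40..52  prio  (12B, 4-aligned)
52..56  -- padding (4B)
56..64  start_time  (8B, 8-aligned)
64..72  pid  (8B, 8-aligned)
72..76  refcount  (4B, 4-aligned)
76..80  -- tail padding (4B)
sizeof = 80, alignof = 8
array of 10: 10 × 80 = 800

800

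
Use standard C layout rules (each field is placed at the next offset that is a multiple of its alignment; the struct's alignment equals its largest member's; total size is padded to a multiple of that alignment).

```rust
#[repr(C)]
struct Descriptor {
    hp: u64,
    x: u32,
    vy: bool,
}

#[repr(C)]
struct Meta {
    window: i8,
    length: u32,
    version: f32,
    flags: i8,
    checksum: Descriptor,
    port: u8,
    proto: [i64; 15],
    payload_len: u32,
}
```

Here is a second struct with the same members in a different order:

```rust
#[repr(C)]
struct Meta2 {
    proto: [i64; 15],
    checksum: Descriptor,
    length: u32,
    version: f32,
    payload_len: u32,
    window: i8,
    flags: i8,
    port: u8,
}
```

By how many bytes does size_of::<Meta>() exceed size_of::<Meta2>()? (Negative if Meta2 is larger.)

16

Descriptor: 0..8  hp  (8B, 8-aligned); 8..12  x  (4B, 4-aligned); 12..13  vy  (1B, 1-aligned); 13..16  -- tail padding (3B); sizeof = 16, alignof = 8
0..1  window  (1B, 1-aligned)
1..4  -- padding (3B)
4..8  length  (4B, 4-aligned)
8..12  version  (4B, 4-aligned)
12..13  flags  (1B, 1-aligned)
13..16  -- padding (3B)
16..32  checksum  (16B, 8-aligned)
32..33  port  (1B, 1-aligned)
33..40  -- padding (7B)
40..160  proto  (120B, 8-aligned)
160..164  payload_len  (4B, 4-aligned)
164..168  -- tail padding (4B)
sizeof = 168, alignof = 8
— Meta2 —
0..120  proto  (120B, 8-aligned)
120..136  checksum  (16B, 8-aligned)
136..140  length  (4B, 4-aligned)
140..144  version  (4B, 4-aligned)
144..148  payload_len  (4B, 4-aligned)
148..149  window  (1B, 1-aligned)
149..150  flags  (1B, 1-aligned)
150..151  port  (1B, 1-aligned)
151..152  -- tail padding (1B)
sizeof = 152, alignof = 8
168 − 152 = 16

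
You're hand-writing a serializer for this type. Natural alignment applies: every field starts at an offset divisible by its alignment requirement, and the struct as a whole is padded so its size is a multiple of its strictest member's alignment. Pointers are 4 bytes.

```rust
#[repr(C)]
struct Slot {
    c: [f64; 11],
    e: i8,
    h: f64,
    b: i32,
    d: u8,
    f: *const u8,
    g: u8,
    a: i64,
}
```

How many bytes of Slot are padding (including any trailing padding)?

13

@0: c [88B, align 8] → 88
@88: e [1B, align 1] → 89
+7 pad (align 8)
@96: h [8B, align 8] → 104
@104: b [4B, align 4] → 108
@108: d [1B, align 1] → 109
+3 pad (align 4)
@112: f [4B, align 4] → 116
@116: g [1B, align 1] → 117
+3 pad (align 8)
@120: a [8B, align 8] → 128
size 128, align 8
data bytes 115, size 128 → padding 13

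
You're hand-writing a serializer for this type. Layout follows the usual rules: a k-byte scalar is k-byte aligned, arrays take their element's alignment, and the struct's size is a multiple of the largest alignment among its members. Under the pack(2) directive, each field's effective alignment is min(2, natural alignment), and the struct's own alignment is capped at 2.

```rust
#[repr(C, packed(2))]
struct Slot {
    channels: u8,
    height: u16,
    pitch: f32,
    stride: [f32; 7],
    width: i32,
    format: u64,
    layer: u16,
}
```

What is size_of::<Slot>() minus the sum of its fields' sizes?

1

@0: channels [1B, align 1] → 1
+1 pad (align 2)
@2: height [2B, align 2] → 4
@4: pitch [4B, align 2] → 8
@8: stride [28B, align 2] → 36
@36: width [4B, align 2] → 40
@40: format [8B, align 2] → 48
@48: layer [2B, align 2] → 50
size 50, align 2
data bytes 49, size 50 → padding 1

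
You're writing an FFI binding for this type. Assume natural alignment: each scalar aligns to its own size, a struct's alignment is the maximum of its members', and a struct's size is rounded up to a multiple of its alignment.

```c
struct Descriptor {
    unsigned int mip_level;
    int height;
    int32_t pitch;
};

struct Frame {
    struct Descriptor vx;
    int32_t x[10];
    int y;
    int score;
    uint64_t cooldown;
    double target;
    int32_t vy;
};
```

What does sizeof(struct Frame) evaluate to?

Descriptor: @0: mip_level [4B, align 4] → 4; @4: height [4B, align 4] → 8; @8: pitch [4B, align 4] → 12; size 12, align 4
@0: vx [12B, align 4] → 12
@12: x [40B, align 4] → 52
@52: y [4B, align 4] → 56
@56: score [4B, align 4] → 60
+4 pad (align 8)
@64: cooldown [8B, align 8] → 72
@72: target [8B, align 8] → 80
@80: vy [4B, align 4] → 84
+4 tail pad (align 8)
size 88, align 8

88 bytes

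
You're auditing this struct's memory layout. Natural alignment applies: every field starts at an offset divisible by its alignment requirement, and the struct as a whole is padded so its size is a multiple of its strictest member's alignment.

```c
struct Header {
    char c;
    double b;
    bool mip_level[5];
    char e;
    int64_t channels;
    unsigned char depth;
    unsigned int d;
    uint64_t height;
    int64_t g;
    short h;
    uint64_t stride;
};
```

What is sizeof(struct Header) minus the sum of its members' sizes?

18

@0: c [1B, align 1] → 1
+7 pad (align 8)
@8: b [8B, align 8] → 16
@16: mip_level [5B, align 1] → 21
@21: e [1B, align 1] → 22
+2 pad (align 8)
@24: channels [8B, align 8] → 32
@32: depth [1B, align 1] → 33
+3 pad (align 4)
@36: d [4B, align 4] → 40
@40: height [8B, align 8] → 48
@48: g [8B, align 8] → 56
@56: h [2B, align 2] → 58
+6 pad (align 8)
@64: stride [8B, align 8] → 72
size 72, align 8
data bytes 54, size 72 → padding 18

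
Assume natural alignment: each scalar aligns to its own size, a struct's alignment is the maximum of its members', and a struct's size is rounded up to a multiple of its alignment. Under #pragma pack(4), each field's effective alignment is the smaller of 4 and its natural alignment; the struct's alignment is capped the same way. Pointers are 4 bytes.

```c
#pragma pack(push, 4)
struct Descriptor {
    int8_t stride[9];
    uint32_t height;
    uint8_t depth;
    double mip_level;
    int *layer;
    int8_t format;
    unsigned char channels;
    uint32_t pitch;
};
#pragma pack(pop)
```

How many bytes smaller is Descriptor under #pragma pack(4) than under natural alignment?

natural layout:
  @0: stride [9B, align 1] → 9
  +3 pad (align 4)
  @12: height [4B, align 4] → 16
  @16: depth [1B, align 1] → 17
  +7 pad (align 8)
  @24: mip_level [8B, align 8] → 32
  @32: layer [4B, align 4] → 36
  @36: format [1B, align 1] → 37
  @37: channels [1B, align 1] → 38
  +2 pad (align 4)
  @40: pitch [4B, align 4] → 44
  +4 tail pad (align 8)
  size 48, align 8
packed(4) layout:
  @0: stride [9B, align 1] → 9
  +3 pad (align 4)
  @12: height [4B, align 4] → 16
  @16: depth [1B, align 1] → 17
  +3 pad (align 4)
  @20: mip_level [8B, align 4] → 28
  @28: layer [4B, align 4] → 32
  @32: format [1B, align 1] → 33
  @33: channels [1B, align 1] → 34
  +2 pad (align 4)
  @36: pitch [4B, align 4] → 40
  size 40, align 4
48 − 40 = 8

8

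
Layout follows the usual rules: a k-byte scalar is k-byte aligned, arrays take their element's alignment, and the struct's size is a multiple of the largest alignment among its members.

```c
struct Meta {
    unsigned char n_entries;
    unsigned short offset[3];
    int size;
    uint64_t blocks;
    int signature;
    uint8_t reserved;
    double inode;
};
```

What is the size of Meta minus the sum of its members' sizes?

8

0..1  n_entries  (1B, 1-aligned)
1..2  -- padding (1B)
2..8  offset  (6B, 2-aligned)
8..12  size  (4B, 4-aligned)
12..16  -- padding (4B)
16..24  blocks  (8B, 8-aligned)
24..28  signature  (4B, 4-aligned)
28..29  reserved  (1B, 1-aligned)
29..32  -- padding (3B)
32..40  inode  (8B, 8-aligned)
sizeof = 40, alignof = 8
data bytes 32, size 40 → padding 8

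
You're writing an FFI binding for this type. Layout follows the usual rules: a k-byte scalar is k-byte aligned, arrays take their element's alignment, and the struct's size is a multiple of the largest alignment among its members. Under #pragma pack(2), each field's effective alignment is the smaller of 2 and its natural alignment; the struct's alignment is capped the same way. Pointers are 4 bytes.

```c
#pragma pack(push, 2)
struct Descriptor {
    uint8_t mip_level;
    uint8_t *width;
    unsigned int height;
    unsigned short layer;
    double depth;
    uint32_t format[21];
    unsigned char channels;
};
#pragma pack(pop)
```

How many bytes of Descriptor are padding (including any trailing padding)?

mip_level at 0 (size 1, align 1) → ends 1
pad 1 to align 2 for width
width at 2 (size 4, align 2) → ends 6
height at 6 (size 4, align 2) → ends 10
layer at 10 (size 2, align 2) → ends 12
depth at 12 (size 8, align 2) → ends 20
format at 20 (size 84, align 2) → ends 104
channels at 104 (size 1, align 1) → ends 105
tail pad 1 to reach multiple of 2
total 106 bytes, alignment 2
data bytes 104, size 106 → padding 2

2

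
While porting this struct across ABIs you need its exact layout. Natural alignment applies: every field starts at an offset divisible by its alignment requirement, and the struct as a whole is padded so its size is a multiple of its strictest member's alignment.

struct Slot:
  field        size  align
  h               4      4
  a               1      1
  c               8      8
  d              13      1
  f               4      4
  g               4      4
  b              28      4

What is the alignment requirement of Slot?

member alignments: h=4, a=1, c=8, d=1, f=4, g=4, b=4
max = 8

8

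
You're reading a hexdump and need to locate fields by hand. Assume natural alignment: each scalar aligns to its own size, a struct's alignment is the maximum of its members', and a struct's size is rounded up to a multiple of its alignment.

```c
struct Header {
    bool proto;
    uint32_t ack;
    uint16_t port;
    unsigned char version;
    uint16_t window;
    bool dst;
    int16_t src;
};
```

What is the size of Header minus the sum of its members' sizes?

7

proto at 0 (size 1, align 1) → ends 1
pad 3 to align 4 for ack
ack at 4 (size 4, align 4) → ends 8
port at 8 (size 2, align 2) → ends 10
version at 10 (size 1, align 1) → ends 11
pad 1 to align 2 for window
window at 12 (size 2, align 2) → ends 14
dst at 14 (size 1, align 1) → ends 15
pad 1 to align 2 for src
src at 16 (size 2, align 2) → ends 18
tail pad 2 to reach multiple of 4
total 20 bytes, alignment 4
data bytes 13, size 20 → padding 7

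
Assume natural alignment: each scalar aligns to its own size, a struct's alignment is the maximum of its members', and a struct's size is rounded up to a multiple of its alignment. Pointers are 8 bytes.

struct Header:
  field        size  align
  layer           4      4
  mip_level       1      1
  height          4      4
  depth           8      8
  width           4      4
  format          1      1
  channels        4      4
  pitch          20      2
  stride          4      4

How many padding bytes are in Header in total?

0..4  layer  (4B, 4-aligned)
4..5  mip_level  (1B, 1-aligned)
5..8  -- padding (3B)
8..12  height  (4B, 4-aligned)
12..16  -- padding (4B)
16..24  depth  (8B, 8-aligned)
24..28  width  (4B, 4-aligned)
28..29  format  (1B, 1-aligned)
29..32  -- padding (3B)
32..36  channels  (4B, 4-aligned)
36..56  pitch  (20B, 2-aligned)
56..60  stride  (4B, 4-aligned)
60..64  -- tail padding (4B)
sizeof = 64, alignof = 8
data bytes 50, size 64 → padding 14

14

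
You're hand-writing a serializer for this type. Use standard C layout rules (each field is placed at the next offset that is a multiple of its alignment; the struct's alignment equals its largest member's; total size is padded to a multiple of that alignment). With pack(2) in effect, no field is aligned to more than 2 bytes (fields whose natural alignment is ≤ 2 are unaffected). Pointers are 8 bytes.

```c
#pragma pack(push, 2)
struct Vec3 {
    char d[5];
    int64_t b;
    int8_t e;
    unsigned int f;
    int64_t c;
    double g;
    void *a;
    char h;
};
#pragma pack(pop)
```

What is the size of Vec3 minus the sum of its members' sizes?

3

d at 0 (size 5, align 1) → ends 5
pad 1 to align 2 for b
b at 6 (size 8, align 2) → ends 14
e at 14 (size 1, align 1) → ends 15
pad 1 to align 2 for f
f at 16 (size 4, align 2) → ends 20
c at 20 (size 8, align 2) → ends 28
g at 28 (size 8, align 2) → ends 36
a at 36 (size 8, align 2) → ends 44
h at 44 (size 1, align 1) → ends 45
tail pad 1 to reach multiple of 2
total 46 bytes, alignment 2
data bytes 43, size 46 → padding 3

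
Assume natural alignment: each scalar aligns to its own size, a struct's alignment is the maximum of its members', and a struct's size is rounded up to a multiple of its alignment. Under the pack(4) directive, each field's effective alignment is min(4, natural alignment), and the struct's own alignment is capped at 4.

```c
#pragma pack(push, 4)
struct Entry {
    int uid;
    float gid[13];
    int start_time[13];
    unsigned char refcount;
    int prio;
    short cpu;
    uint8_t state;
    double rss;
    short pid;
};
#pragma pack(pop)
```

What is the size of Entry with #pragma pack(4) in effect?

0..4  uid  (4B, 4-aligned)
4..56  gid  (52B, 4-aligned)
56..108  start_time  (52B, 4-aligned)
108..109  refcount  (1B, 1-aligned)
109..112  -- padding (3B)
112..116  prio  (4B, 4-aligned)
116..118  cpu  (2B, 2-aligned)
118..119  state  (1B, 1-aligned)
119..120  -- padding (1B)
120..128  rss  (8B, 4-aligned)
128..130  pid  (2B, 2-aligned)
130..132  -- tail padding (2B)
sizeof = 132, alignof = 4

132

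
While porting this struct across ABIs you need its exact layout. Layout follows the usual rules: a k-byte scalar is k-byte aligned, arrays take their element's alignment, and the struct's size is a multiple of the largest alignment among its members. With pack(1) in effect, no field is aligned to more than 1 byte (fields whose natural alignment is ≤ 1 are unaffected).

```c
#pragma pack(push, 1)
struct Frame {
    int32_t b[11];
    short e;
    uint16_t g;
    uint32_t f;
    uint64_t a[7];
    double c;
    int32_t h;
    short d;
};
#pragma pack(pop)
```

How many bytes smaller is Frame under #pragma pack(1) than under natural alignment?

6

natural layout:
  b at 0 (size 44, align 4) → ends 44
  e at 44 (size 2, align 2) → ends 46
  g at 46 (size 2, align 2) → ends 48
  f at 48 (size 4, align 4) → ends 52
  pad 4 to align 8 for a
  a at 56 (size 56, align 8) → ends 112
  c at 112 (size 8, align 8) → ends 120
  h at 120 (size 4, align 4) → ends 124
  d at 124 (size 2, align 2) → ends 126
  tail pad 2 to reach multiple of 8
  total 128 bytes, alignment 8
packed(1) layout:
  b at 0 (size 44, align 1) → ends 44
  e at 44 (size 2, align 1) → ends 46
  g at 46 (size 2, align 1) → ends 48
  f at 48 (size 4, align 1) → ends 52
  a at 52 (size 56, align 1) → ends 108
  c at 108 (size 8, align 1) → ends 116
  h at 116 (size 4, align 1) → ends 120
  d at 120 (size 2, align 1) → ends 122
  total 122 bytes, alignment 1
128 − 122 = 6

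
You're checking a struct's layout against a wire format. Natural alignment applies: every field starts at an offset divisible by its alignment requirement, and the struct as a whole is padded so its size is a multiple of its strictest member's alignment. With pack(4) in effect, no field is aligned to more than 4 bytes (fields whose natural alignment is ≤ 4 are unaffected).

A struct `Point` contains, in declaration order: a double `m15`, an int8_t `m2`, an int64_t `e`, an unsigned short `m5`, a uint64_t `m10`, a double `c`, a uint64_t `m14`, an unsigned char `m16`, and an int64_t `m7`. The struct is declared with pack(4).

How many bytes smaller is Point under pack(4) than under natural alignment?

natural layout:
  @0: m15 [8B, align 8] → 8
  @8: m2 [1B, align 1] → 9
  +7 pad (align 8)
  @16: e [8B, align 8] → 24
  @24: m5 [2B, align 2] → 26
  +6 pad (align 8)
  @32: m10 [8B, align 8] → 40
  @40: c [8B, align 8] → 48
  @48: m14 [8B, align 8] → 56
  @56: m16 [1B, align 1] → 57
  +7 pad (align 8)
  @64: m7 [8B, align 8] → 72
  size 72, align 8
packed(4) layout:
  @0: m15 [8B, align 4] → 8
  @8: m2 [1B, align 1] → 9
  +3 pad (align 4)
  @12: e [8B, align 4] → 20
  @20: m5 [2B, align 2] → 22
  +2 pad (align 4)
  @24: m10 [8B, align 4] → 32
  @32: c [8B, align 4] → 40
  @40: m14 [8B, align 4] → 48
  @48: m16 [1B, align 1] → 49
  +3 pad (align 4)
  @52: m7 [8B, align 4] → 60
  size 60, align 4
72 − 60 = 12

12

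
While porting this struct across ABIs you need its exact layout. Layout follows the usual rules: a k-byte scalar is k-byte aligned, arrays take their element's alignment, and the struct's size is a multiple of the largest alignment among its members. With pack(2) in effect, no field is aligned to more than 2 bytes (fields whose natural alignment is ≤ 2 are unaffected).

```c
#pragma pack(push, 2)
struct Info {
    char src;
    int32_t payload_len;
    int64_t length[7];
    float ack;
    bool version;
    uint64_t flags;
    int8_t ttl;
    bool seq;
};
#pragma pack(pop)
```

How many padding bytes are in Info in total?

@0: src [1B, align 1] → 1
+1 pad (align 2)
@2: payload_len [4B, align 2] → 6
@6: length [56B, align 2] → 62
@62: ack [4B, align 2] → 66
@66: version [1B, align 1] → 67
+1 pad (align 2)
@68: flags [8B, align 2] → 76
@76: ttl [1B, align 1] → 77
@77: seq [1B, align 1] → 78
size 78, align 2
data bytes 76, size 78 → padding 2

2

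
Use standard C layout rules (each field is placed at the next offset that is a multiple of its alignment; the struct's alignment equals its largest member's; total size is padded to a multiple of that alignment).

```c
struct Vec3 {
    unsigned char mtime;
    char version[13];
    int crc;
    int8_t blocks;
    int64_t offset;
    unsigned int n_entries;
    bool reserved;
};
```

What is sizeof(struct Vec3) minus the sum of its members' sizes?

8

mtime at 0 (size 1, align 1) → ends 1
version at 1 (size 13, align 1) → ends 14
pad 2 to align 4 for crc
crc at 16 (size 4, align 4) → ends 20
blocks at 20 (size 1, align 1) → ends 21
pad 3 to align 8 for offset
offset at 24 (size 8, align 8) → ends 32
n_entries at 32 (size 4, align 4) → ends 36
reserved at 36 (size 1, align 1) → ends 37
tail pad 3 to reach multiple of 8
total 40 bytes, alignment 8
data bytes 32, size 40 → padding 8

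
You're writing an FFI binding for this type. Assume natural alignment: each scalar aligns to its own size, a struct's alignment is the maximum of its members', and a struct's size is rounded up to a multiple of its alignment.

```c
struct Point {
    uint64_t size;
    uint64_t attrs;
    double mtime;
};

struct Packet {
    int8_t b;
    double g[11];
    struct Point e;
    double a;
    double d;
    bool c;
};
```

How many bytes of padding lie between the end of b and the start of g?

Point: @0: size [8B, align 8] → 8; @8: attrs [8B, align 8] → 16; @16: mtime [8B, align 8] → 24; size 24, align 8
@0: b [1B, align 1] → 1
+7 pad (align 8)
@8: g [88B, align 8] → 96

7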